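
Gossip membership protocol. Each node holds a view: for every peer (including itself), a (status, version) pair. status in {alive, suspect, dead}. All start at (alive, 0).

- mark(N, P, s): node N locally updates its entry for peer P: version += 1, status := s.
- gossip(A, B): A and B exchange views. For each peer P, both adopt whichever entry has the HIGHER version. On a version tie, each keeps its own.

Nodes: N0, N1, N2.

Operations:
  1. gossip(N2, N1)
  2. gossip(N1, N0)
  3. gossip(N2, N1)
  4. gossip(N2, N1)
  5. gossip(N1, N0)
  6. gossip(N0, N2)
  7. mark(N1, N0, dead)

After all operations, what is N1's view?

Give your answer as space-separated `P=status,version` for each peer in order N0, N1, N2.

Answer: N0=dead,1 N1=alive,0 N2=alive,0

Derivation:
Op 1: gossip N2<->N1 -> N2.N0=(alive,v0) N2.N1=(alive,v0) N2.N2=(alive,v0) | N1.N0=(alive,v0) N1.N1=(alive,v0) N1.N2=(alive,v0)
Op 2: gossip N1<->N0 -> N1.N0=(alive,v0) N1.N1=(alive,v0) N1.N2=(alive,v0) | N0.N0=(alive,v0) N0.N1=(alive,v0) N0.N2=(alive,v0)
Op 3: gossip N2<->N1 -> N2.N0=(alive,v0) N2.N1=(alive,v0) N2.N2=(alive,v0) | N1.N0=(alive,v0) N1.N1=(alive,v0) N1.N2=(alive,v0)
Op 4: gossip N2<->N1 -> N2.N0=(alive,v0) N2.N1=(alive,v0) N2.N2=(alive,v0) | N1.N0=(alive,v0) N1.N1=(alive,v0) N1.N2=(alive,v0)
Op 5: gossip N1<->N0 -> N1.N0=(alive,v0) N1.N1=(alive,v0) N1.N2=(alive,v0) | N0.N0=(alive,v0) N0.N1=(alive,v0) N0.N2=(alive,v0)
Op 6: gossip N0<->N2 -> N0.N0=(alive,v0) N0.N1=(alive,v0) N0.N2=(alive,v0) | N2.N0=(alive,v0) N2.N1=(alive,v0) N2.N2=(alive,v0)
Op 7: N1 marks N0=dead -> (dead,v1)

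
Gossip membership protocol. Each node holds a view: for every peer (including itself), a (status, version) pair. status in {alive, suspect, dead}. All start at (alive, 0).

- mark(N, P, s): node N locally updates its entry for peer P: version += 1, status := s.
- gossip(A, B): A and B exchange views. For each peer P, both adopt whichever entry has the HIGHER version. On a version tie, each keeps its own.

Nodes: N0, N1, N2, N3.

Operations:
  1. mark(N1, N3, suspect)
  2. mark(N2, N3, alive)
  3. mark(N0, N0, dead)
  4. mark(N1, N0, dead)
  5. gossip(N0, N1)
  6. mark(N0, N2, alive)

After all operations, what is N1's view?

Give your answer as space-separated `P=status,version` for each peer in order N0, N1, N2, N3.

Answer: N0=dead,1 N1=alive,0 N2=alive,0 N3=suspect,1

Derivation:
Op 1: N1 marks N3=suspect -> (suspect,v1)
Op 2: N2 marks N3=alive -> (alive,v1)
Op 3: N0 marks N0=dead -> (dead,v1)
Op 4: N1 marks N0=dead -> (dead,v1)
Op 5: gossip N0<->N1 -> N0.N0=(dead,v1) N0.N1=(alive,v0) N0.N2=(alive,v0) N0.N3=(suspect,v1) | N1.N0=(dead,v1) N1.N1=(alive,v0) N1.N2=(alive,v0) N1.N3=(suspect,v1)
Op 6: N0 marks N2=alive -> (alive,v1)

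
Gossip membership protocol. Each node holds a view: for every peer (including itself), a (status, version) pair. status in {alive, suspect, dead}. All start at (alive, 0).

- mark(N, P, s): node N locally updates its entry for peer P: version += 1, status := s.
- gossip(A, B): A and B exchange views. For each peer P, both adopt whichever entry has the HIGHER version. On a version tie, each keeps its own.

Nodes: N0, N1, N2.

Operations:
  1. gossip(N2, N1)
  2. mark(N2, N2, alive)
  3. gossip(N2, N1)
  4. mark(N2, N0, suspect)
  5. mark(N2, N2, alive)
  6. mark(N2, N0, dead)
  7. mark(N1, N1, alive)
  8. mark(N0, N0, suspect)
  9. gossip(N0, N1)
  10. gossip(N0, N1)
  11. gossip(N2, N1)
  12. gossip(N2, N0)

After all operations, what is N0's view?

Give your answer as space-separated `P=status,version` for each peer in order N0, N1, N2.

Op 1: gossip N2<->N1 -> N2.N0=(alive,v0) N2.N1=(alive,v0) N2.N2=(alive,v0) | N1.N0=(alive,v0) N1.N1=(alive,v0) N1.N2=(alive,v0)
Op 2: N2 marks N2=alive -> (alive,v1)
Op 3: gossip N2<->N1 -> N2.N0=(alive,v0) N2.N1=(alive,v0) N2.N2=(alive,v1) | N1.N0=(alive,v0) N1.N1=(alive,v0) N1.N2=(alive,v1)
Op 4: N2 marks N0=suspect -> (suspect,v1)
Op 5: N2 marks N2=alive -> (alive,v2)
Op 6: N2 marks N0=dead -> (dead,v2)
Op 7: N1 marks N1=alive -> (alive,v1)
Op 8: N0 marks N0=suspect -> (suspect,v1)
Op 9: gossip N0<->N1 -> N0.N0=(suspect,v1) N0.N1=(alive,v1) N0.N2=(alive,v1) | N1.N0=(suspect,v1) N1.N1=(alive,v1) N1.N2=(alive,v1)
Op 10: gossip N0<->N1 -> N0.N0=(suspect,v1) N0.N1=(alive,v1) N0.N2=(alive,v1) | N1.N0=(suspect,v1) N1.N1=(alive,v1) N1.N2=(alive,v1)
Op 11: gossip N2<->N1 -> N2.N0=(dead,v2) N2.N1=(alive,v1) N2.N2=(alive,v2) | N1.N0=(dead,v2) N1.N1=(alive,v1) N1.N2=(alive,v2)
Op 12: gossip N2<->N0 -> N2.N0=(dead,v2) N2.N1=(alive,v1) N2.N2=(alive,v2) | N0.N0=(dead,v2) N0.N1=(alive,v1) N0.N2=(alive,v2)

Answer: N0=dead,2 N1=alive,1 N2=alive,2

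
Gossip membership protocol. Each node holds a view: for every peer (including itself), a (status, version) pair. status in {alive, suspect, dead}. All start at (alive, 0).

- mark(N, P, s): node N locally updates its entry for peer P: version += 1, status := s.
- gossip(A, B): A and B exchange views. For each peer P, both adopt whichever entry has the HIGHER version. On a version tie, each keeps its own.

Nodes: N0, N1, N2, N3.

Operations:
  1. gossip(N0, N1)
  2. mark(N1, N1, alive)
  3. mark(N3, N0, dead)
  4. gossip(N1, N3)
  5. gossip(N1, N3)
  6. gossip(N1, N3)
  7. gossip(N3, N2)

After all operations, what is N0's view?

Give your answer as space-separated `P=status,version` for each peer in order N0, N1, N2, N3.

Answer: N0=alive,0 N1=alive,0 N2=alive,0 N3=alive,0

Derivation:
Op 1: gossip N0<->N1 -> N0.N0=(alive,v0) N0.N1=(alive,v0) N0.N2=(alive,v0) N0.N3=(alive,v0) | N1.N0=(alive,v0) N1.N1=(alive,v0) N1.N2=(alive,v0) N1.N3=(alive,v0)
Op 2: N1 marks N1=alive -> (alive,v1)
Op 3: N3 marks N0=dead -> (dead,v1)
Op 4: gossip N1<->N3 -> N1.N0=(dead,v1) N1.N1=(alive,v1) N1.N2=(alive,v0) N1.N3=(alive,v0) | N3.N0=(dead,v1) N3.N1=(alive,v1) N3.N2=(alive,v0) N3.N3=(alive,v0)
Op 5: gossip N1<->N3 -> N1.N0=(dead,v1) N1.N1=(alive,v1) N1.N2=(alive,v0) N1.N3=(alive,v0) | N3.N0=(dead,v1) N3.N1=(alive,v1) N3.N2=(alive,v0) N3.N3=(alive,v0)
Op 6: gossip N1<->N3 -> N1.N0=(dead,v1) N1.N1=(alive,v1) N1.N2=(alive,v0) N1.N3=(alive,v0) | N3.N0=(dead,v1) N3.N1=(alive,v1) N3.N2=(alive,v0) N3.N3=(alive,v0)
Op 7: gossip N3<->N2 -> N3.N0=(dead,v1) N3.N1=(alive,v1) N3.N2=(alive,v0) N3.N3=(alive,v0) | N2.N0=(dead,v1) N2.N1=(alive,v1) N2.N2=(alive,v0) N2.N3=(alive,v0)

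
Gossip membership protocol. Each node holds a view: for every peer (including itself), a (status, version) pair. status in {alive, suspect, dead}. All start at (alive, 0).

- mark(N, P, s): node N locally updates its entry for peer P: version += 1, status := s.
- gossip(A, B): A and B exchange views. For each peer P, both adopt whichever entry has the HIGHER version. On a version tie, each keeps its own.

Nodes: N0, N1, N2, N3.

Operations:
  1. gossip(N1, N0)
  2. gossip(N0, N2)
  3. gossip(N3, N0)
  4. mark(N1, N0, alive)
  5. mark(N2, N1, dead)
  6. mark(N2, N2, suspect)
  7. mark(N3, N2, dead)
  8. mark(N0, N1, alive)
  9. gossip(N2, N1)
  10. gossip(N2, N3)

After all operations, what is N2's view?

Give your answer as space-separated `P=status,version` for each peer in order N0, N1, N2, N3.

Op 1: gossip N1<->N0 -> N1.N0=(alive,v0) N1.N1=(alive,v0) N1.N2=(alive,v0) N1.N3=(alive,v0) | N0.N0=(alive,v0) N0.N1=(alive,v0) N0.N2=(alive,v0) N0.N3=(alive,v0)
Op 2: gossip N0<->N2 -> N0.N0=(alive,v0) N0.N1=(alive,v0) N0.N2=(alive,v0) N0.N3=(alive,v0) | N2.N0=(alive,v0) N2.N1=(alive,v0) N2.N2=(alive,v0) N2.N3=(alive,v0)
Op 3: gossip N3<->N0 -> N3.N0=(alive,v0) N3.N1=(alive,v0) N3.N2=(alive,v0) N3.N3=(alive,v0) | N0.N0=(alive,v0) N0.N1=(alive,v0) N0.N2=(alive,v0) N0.N3=(alive,v0)
Op 4: N1 marks N0=alive -> (alive,v1)
Op 5: N2 marks N1=dead -> (dead,v1)
Op 6: N2 marks N2=suspect -> (suspect,v1)
Op 7: N3 marks N2=dead -> (dead,v1)
Op 8: N0 marks N1=alive -> (alive,v1)
Op 9: gossip N2<->N1 -> N2.N0=(alive,v1) N2.N1=(dead,v1) N2.N2=(suspect,v1) N2.N3=(alive,v0) | N1.N0=(alive,v1) N1.N1=(dead,v1) N1.N2=(suspect,v1) N1.N3=(alive,v0)
Op 10: gossip N2<->N3 -> N2.N0=(alive,v1) N2.N1=(dead,v1) N2.N2=(suspect,v1) N2.N3=(alive,v0) | N3.N0=(alive,v1) N3.N1=(dead,v1) N3.N2=(dead,v1) N3.N3=(alive,v0)

Answer: N0=alive,1 N1=dead,1 N2=suspect,1 N3=alive,0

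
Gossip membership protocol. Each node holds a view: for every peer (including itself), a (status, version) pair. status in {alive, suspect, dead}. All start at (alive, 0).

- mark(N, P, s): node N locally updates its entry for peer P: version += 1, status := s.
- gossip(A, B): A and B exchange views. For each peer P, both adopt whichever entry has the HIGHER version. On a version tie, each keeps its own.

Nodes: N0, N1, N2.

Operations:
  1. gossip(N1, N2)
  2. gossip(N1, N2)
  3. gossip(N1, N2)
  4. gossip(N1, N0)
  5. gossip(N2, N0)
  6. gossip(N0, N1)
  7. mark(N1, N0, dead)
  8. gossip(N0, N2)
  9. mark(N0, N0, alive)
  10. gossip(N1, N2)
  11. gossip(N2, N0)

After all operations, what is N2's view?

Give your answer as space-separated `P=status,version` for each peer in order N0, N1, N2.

Answer: N0=dead,1 N1=alive,0 N2=alive,0

Derivation:
Op 1: gossip N1<->N2 -> N1.N0=(alive,v0) N1.N1=(alive,v0) N1.N2=(alive,v0) | N2.N0=(alive,v0) N2.N1=(alive,v0) N2.N2=(alive,v0)
Op 2: gossip N1<->N2 -> N1.N0=(alive,v0) N1.N1=(alive,v0) N1.N2=(alive,v0) | N2.N0=(alive,v0) N2.N1=(alive,v0) N2.N2=(alive,v0)
Op 3: gossip N1<->N2 -> N1.N0=(alive,v0) N1.N1=(alive,v0) N1.N2=(alive,v0) | N2.N0=(alive,v0) N2.N1=(alive,v0) N2.N2=(alive,v0)
Op 4: gossip N1<->N0 -> N1.N0=(alive,v0) N1.N1=(alive,v0) N1.N2=(alive,v0) | N0.N0=(alive,v0) N0.N1=(alive,v0) N0.N2=(alive,v0)
Op 5: gossip N2<->N0 -> N2.N0=(alive,v0) N2.N1=(alive,v0) N2.N2=(alive,v0) | N0.N0=(alive,v0) N0.N1=(alive,v0) N0.N2=(alive,v0)
Op 6: gossip N0<->N1 -> N0.N0=(alive,v0) N0.N1=(alive,v0) N0.N2=(alive,v0) | N1.N0=(alive,v0) N1.N1=(alive,v0) N1.N2=(alive,v0)
Op 7: N1 marks N0=dead -> (dead,v1)
Op 8: gossip N0<->N2 -> N0.N0=(alive,v0) N0.N1=(alive,v0) N0.N2=(alive,v0) | N2.N0=(alive,v0) N2.N1=(alive,v0) N2.N2=(alive,v0)
Op 9: N0 marks N0=alive -> (alive,v1)
Op 10: gossip N1<->N2 -> N1.N0=(dead,v1) N1.N1=(alive,v0) N1.N2=(alive,v0) | N2.N0=(dead,v1) N2.N1=(alive,v0) N2.N2=(alive,v0)
Op 11: gossip N2<->N0 -> N2.N0=(dead,v1) N2.N1=(alive,v0) N2.N2=(alive,v0) | N0.N0=(alive,v1) N0.N1=(alive,v0) N0.N2=(alive,v0)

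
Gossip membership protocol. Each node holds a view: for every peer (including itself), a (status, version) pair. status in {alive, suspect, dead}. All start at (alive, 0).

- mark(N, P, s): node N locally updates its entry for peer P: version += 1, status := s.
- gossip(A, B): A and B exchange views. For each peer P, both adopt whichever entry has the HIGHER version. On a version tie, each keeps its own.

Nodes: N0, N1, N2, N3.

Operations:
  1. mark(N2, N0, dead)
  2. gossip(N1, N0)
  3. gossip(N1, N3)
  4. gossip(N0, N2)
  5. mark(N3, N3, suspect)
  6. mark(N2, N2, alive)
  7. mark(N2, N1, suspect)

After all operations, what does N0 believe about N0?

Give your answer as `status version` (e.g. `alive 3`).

Op 1: N2 marks N0=dead -> (dead,v1)
Op 2: gossip N1<->N0 -> N1.N0=(alive,v0) N1.N1=(alive,v0) N1.N2=(alive,v0) N1.N3=(alive,v0) | N0.N0=(alive,v0) N0.N1=(alive,v0) N0.N2=(alive,v0) N0.N3=(alive,v0)
Op 3: gossip N1<->N3 -> N1.N0=(alive,v0) N1.N1=(alive,v0) N1.N2=(alive,v0) N1.N3=(alive,v0) | N3.N0=(alive,v0) N3.N1=(alive,v0) N3.N2=(alive,v0) N3.N3=(alive,v0)
Op 4: gossip N0<->N2 -> N0.N0=(dead,v1) N0.N1=(alive,v0) N0.N2=(alive,v0) N0.N3=(alive,v0) | N2.N0=(dead,v1) N2.N1=(alive,v0) N2.N2=(alive,v0) N2.N3=(alive,v0)
Op 5: N3 marks N3=suspect -> (suspect,v1)
Op 6: N2 marks N2=alive -> (alive,v1)
Op 7: N2 marks N1=suspect -> (suspect,v1)

Answer: dead 1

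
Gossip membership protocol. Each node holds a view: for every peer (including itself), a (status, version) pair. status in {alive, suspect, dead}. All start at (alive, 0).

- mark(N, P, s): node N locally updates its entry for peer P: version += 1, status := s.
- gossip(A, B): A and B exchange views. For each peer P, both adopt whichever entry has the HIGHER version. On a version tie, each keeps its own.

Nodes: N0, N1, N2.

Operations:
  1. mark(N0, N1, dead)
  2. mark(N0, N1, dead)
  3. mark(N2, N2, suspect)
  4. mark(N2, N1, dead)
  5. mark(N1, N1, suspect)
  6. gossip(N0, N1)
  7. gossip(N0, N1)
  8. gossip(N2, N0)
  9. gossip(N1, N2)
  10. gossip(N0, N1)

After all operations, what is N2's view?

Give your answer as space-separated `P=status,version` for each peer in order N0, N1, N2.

Op 1: N0 marks N1=dead -> (dead,v1)
Op 2: N0 marks N1=dead -> (dead,v2)
Op 3: N2 marks N2=suspect -> (suspect,v1)
Op 4: N2 marks N1=dead -> (dead,v1)
Op 5: N1 marks N1=suspect -> (suspect,v1)
Op 6: gossip N0<->N1 -> N0.N0=(alive,v0) N0.N1=(dead,v2) N0.N2=(alive,v0) | N1.N0=(alive,v0) N1.N1=(dead,v2) N1.N2=(alive,v0)
Op 7: gossip N0<->N1 -> N0.N0=(alive,v0) N0.N1=(dead,v2) N0.N2=(alive,v0) | N1.N0=(alive,v0) N1.N1=(dead,v2) N1.N2=(alive,v0)
Op 8: gossip N2<->N0 -> N2.N0=(alive,v0) N2.N1=(dead,v2) N2.N2=(suspect,v1) | N0.N0=(alive,v0) N0.N1=(dead,v2) N0.N2=(suspect,v1)
Op 9: gossip N1<->N2 -> N1.N0=(alive,v0) N1.N1=(dead,v2) N1.N2=(suspect,v1) | N2.N0=(alive,v0) N2.N1=(dead,v2) N2.N2=(suspect,v1)
Op 10: gossip N0<->N1 -> N0.N0=(alive,v0) N0.N1=(dead,v2) N0.N2=(suspect,v1) | N1.N0=(alive,v0) N1.N1=(dead,v2) N1.N2=(suspect,v1)

Answer: N0=alive,0 N1=dead,2 N2=suspect,1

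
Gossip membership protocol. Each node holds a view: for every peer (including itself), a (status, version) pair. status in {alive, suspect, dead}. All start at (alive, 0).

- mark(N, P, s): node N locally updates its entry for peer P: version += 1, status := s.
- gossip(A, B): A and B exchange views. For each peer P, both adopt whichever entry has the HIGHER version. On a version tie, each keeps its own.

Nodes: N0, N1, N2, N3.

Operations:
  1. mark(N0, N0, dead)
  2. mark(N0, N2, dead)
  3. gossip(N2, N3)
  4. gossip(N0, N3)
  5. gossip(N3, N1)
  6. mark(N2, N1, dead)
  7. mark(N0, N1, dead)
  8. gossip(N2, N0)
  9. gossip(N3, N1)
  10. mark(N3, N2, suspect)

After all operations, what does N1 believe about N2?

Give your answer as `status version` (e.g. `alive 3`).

Op 1: N0 marks N0=dead -> (dead,v1)
Op 2: N0 marks N2=dead -> (dead,v1)
Op 3: gossip N2<->N3 -> N2.N0=(alive,v0) N2.N1=(alive,v0) N2.N2=(alive,v0) N2.N3=(alive,v0) | N3.N0=(alive,v0) N3.N1=(alive,v0) N3.N2=(alive,v0) N3.N3=(alive,v0)
Op 4: gossip N0<->N3 -> N0.N0=(dead,v1) N0.N1=(alive,v0) N0.N2=(dead,v1) N0.N3=(alive,v0) | N3.N0=(dead,v1) N3.N1=(alive,v0) N3.N2=(dead,v1) N3.N3=(alive,v0)
Op 5: gossip N3<->N1 -> N3.N0=(dead,v1) N3.N1=(alive,v0) N3.N2=(dead,v1) N3.N3=(alive,v0) | N1.N0=(dead,v1) N1.N1=(alive,v0) N1.N2=(dead,v1) N1.N3=(alive,v0)
Op 6: N2 marks N1=dead -> (dead,v1)
Op 7: N0 marks N1=dead -> (dead,v1)
Op 8: gossip N2<->N0 -> N2.N0=(dead,v1) N2.N1=(dead,v1) N2.N2=(dead,v1) N2.N3=(alive,v0) | N0.N0=(dead,v1) N0.N1=(dead,v1) N0.N2=(dead,v1) N0.N3=(alive,v0)
Op 9: gossip N3<->N1 -> N3.N0=(dead,v1) N3.N1=(alive,v0) N3.N2=(dead,v1) N3.N3=(alive,v0) | N1.N0=(dead,v1) N1.N1=(alive,v0) N1.N2=(dead,v1) N1.N3=(alive,v0)
Op 10: N3 marks N2=suspect -> (suspect,v2)

Answer: dead 1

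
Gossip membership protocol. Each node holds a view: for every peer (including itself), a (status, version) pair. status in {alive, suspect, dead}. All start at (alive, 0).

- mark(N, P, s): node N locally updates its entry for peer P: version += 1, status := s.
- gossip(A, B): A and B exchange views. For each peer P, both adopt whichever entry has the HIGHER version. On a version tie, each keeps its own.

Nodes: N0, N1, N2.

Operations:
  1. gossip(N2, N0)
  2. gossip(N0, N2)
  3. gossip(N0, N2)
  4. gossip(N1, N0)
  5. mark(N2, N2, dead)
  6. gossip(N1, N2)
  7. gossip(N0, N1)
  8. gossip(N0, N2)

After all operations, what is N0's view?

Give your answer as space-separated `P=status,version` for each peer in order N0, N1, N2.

Op 1: gossip N2<->N0 -> N2.N0=(alive,v0) N2.N1=(alive,v0) N2.N2=(alive,v0) | N0.N0=(alive,v0) N0.N1=(alive,v0) N0.N2=(alive,v0)
Op 2: gossip N0<->N2 -> N0.N0=(alive,v0) N0.N1=(alive,v0) N0.N2=(alive,v0) | N2.N0=(alive,v0) N2.N1=(alive,v0) N2.N2=(alive,v0)
Op 3: gossip N0<->N2 -> N0.N0=(alive,v0) N0.N1=(alive,v0) N0.N2=(alive,v0) | N2.N0=(alive,v0) N2.N1=(alive,v0) N2.N2=(alive,v0)
Op 4: gossip N1<->N0 -> N1.N0=(alive,v0) N1.N1=(alive,v0) N1.N2=(alive,v0) | N0.N0=(alive,v0) N0.N1=(alive,v0) N0.N2=(alive,v0)
Op 5: N2 marks N2=dead -> (dead,v1)
Op 6: gossip N1<->N2 -> N1.N0=(alive,v0) N1.N1=(alive,v0) N1.N2=(dead,v1) | N2.N0=(alive,v0) N2.N1=(alive,v0) N2.N2=(dead,v1)
Op 7: gossip N0<->N1 -> N0.N0=(alive,v0) N0.N1=(alive,v0) N0.N2=(dead,v1) | N1.N0=(alive,v0) N1.N1=(alive,v0) N1.N2=(dead,v1)
Op 8: gossip N0<->N2 -> N0.N0=(alive,v0) N0.N1=(alive,v0) N0.N2=(dead,v1) | N2.N0=(alive,v0) N2.N1=(alive,v0) N2.N2=(dead,v1)

Answer: N0=alive,0 N1=alive,0 N2=dead,1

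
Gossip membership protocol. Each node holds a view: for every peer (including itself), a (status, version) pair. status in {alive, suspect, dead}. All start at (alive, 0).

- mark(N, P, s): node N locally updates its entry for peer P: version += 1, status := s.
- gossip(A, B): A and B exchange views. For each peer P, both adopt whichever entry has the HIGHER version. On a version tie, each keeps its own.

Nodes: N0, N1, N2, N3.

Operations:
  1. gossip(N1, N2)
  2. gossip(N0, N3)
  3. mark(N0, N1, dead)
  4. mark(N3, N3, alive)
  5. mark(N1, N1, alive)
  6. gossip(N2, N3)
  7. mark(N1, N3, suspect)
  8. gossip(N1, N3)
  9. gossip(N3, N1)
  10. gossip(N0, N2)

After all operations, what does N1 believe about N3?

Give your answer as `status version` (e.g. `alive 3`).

Answer: suspect 1

Derivation:
Op 1: gossip N1<->N2 -> N1.N0=(alive,v0) N1.N1=(alive,v0) N1.N2=(alive,v0) N1.N3=(alive,v0) | N2.N0=(alive,v0) N2.N1=(alive,v0) N2.N2=(alive,v0) N2.N3=(alive,v0)
Op 2: gossip N0<->N3 -> N0.N0=(alive,v0) N0.N1=(alive,v0) N0.N2=(alive,v0) N0.N3=(alive,v0) | N3.N0=(alive,v0) N3.N1=(alive,v0) N3.N2=(alive,v0) N3.N3=(alive,v0)
Op 3: N0 marks N1=dead -> (dead,v1)
Op 4: N3 marks N3=alive -> (alive,v1)
Op 5: N1 marks N1=alive -> (alive,v1)
Op 6: gossip N2<->N3 -> N2.N0=(alive,v0) N2.N1=(alive,v0) N2.N2=(alive,v0) N2.N3=(alive,v1) | N3.N0=(alive,v0) N3.N1=(alive,v0) N3.N2=(alive,v0) N3.N3=(alive,v1)
Op 7: N1 marks N3=suspect -> (suspect,v1)
Op 8: gossip N1<->N3 -> N1.N0=(alive,v0) N1.N1=(alive,v1) N1.N2=(alive,v0) N1.N3=(suspect,v1) | N3.N0=(alive,v0) N3.N1=(alive,v1) N3.N2=(alive,v0) N3.N3=(alive,v1)
Op 9: gossip N3<->N1 -> N3.N0=(alive,v0) N3.N1=(alive,v1) N3.N2=(alive,v0) N3.N3=(alive,v1) | N1.N0=(alive,v0) N1.N1=(alive,v1) N1.N2=(alive,v0) N1.N3=(suspect,v1)
Op 10: gossip N0<->N2 -> N0.N0=(alive,v0) N0.N1=(dead,v1) N0.N2=(alive,v0) N0.N3=(alive,v1) | N2.N0=(alive,v0) N2.N1=(dead,v1) N2.N2=(alive,v0) N2.N3=(alive,v1)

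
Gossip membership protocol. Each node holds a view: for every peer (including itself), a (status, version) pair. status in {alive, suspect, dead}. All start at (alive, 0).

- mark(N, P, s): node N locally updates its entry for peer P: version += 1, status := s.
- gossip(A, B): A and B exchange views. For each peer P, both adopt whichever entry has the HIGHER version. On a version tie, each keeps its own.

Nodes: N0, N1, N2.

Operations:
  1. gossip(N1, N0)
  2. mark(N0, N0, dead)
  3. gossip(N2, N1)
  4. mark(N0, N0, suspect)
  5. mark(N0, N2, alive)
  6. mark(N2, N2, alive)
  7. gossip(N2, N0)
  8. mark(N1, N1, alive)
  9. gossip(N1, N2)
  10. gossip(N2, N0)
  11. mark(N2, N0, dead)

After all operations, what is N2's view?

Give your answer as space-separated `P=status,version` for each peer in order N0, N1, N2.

Op 1: gossip N1<->N0 -> N1.N0=(alive,v0) N1.N1=(alive,v0) N1.N2=(alive,v0) | N0.N0=(alive,v0) N0.N1=(alive,v0) N0.N2=(alive,v0)
Op 2: N0 marks N0=dead -> (dead,v1)
Op 3: gossip N2<->N1 -> N2.N0=(alive,v0) N2.N1=(alive,v0) N2.N2=(alive,v0) | N1.N0=(alive,v0) N1.N1=(alive,v0) N1.N2=(alive,v0)
Op 4: N0 marks N0=suspect -> (suspect,v2)
Op 5: N0 marks N2=alive -> (alive,v1)
Op 6: N2 marks N2=alive -> (alive,v1)
Op 7: gossip N2<->N0 -> N2.N0=(suspect,v2) N2.N1=(alive,v0) N2.N2=(alive,v1) | N0.N0=(suspect,v2) N0.N1=(alive,v0) N0.N2=(alive,v1)
Op 8: N1 marks N1=alive -> (alive,v1)
Op 9: gossip N1<->N2 -> N1.N0=(suspect,v2) N1.N1=(alive,v1) N1.N2=(alive,v1) | N2.N0=(suspect,v2) N2.N1=(alive,v1) N2.N2=(alive,v1)
Op 10: gossip N2<->N0 -> N2.N0=(suspect,v2) N2.N1=(alive,v1) N2.N2=(alive,v1) | N0.N0=(suspect,v2) N0.N1=(alive,v1) N0.N2=(alive,v1)
Op 11: N2 marks N0=dead -> (dead,v3)

Answer: N0=dead,3 N1=alive,1 N2=alive,1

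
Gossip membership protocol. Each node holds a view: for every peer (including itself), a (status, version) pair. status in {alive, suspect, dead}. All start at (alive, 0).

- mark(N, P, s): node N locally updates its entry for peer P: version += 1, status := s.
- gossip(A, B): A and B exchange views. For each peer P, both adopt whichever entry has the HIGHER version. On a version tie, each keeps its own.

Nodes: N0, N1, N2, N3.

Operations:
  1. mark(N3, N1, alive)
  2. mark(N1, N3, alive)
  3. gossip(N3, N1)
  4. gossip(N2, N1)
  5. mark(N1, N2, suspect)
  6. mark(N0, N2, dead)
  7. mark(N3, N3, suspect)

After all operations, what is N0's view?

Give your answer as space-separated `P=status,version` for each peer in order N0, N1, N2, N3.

Answer: N0=alive,0 N1=alive,0 N2=dead,1 N3=alive,0

Derivation:
Op 1: N3 marks N1=alive -> (alive,v1)
Op 2: N1 marks N3=alive -> (alive,v1)
Op 3: gossip N3<->N1 -> N3.N0=(alive,v0) N3.N1=(alive,v1) N3.N2=(alive,v0) N3.N3=(alive,v1) | N1.N0=(alive,v0) N1.N1=(alive,v1) N1.N2=(alive,v0) N1.N3=(alive,v1)
Op 4: gossip N2<->N1 -> N2.N0=(alive,v0) N2.N1=(alive,v1) N2.N2=(alive,v0) N2.N3=(alive,v1) | N1.N0=(alive,v0) N1.N1=(alive,v1) N1.N2=(alive,v0) N1.N3=(alive,v1)
Op 5: N1 marks N2=suspect -> (suspect,v1)
Op 6: N0 marks N2=dead -> (dead,v1)
Op 7: N3 marks N3=suspect -> (suspect,v2)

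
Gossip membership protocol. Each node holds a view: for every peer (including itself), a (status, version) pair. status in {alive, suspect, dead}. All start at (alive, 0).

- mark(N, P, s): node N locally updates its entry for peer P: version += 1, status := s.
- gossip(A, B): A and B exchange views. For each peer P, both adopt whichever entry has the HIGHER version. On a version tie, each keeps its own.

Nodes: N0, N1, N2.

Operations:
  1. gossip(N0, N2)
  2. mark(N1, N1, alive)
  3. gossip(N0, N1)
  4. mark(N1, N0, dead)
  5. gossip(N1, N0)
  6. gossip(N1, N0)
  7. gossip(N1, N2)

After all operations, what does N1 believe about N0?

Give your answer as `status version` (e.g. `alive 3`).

Answer: dead 1

Derivation:
Op 1: gossip N0<->N2 -> N0.N0=(alive,v0) N0.N1=(alive,v0) N0.N2=(alive,v0) | N2.N0=(alive,v0) N2.N1=(alive,v0) N2.N2=(alive,v0)
Op 2: N1 marks N1=alive -> (alive,v1)
Op 3: gossip N0<->N1 -> N0.N0=(alive,v0) N0.N1=(alive,v1) N0.N2=(alive,v0) | N1.N0=(alive,v0) N1.N1=(alive,v1) N1.N2=(alive,v0)
Op 4: N1 marks N0=dead -> (dead,v1)
Op 5: gossip N1<->N0 -> N1.N0=(dead,v1) N1.N1=(alive,v1) N1.N2=(alive,v0) | N0.N0=(dead,v1) N0.N1=(alive,v1) N0.N2=(alive,v0)
Op 6: gossip N1<->N0 -> N1.N0=(dead,v1) N1.N1=(alive,v1) N1.N2=(alive,v0) | N0.N0=(dead,v1) N0.N1=(alive,v1) N0.N2=(alive,v0)
Op 7: gossip N1<->N2 -> N1.N0=(dead,v1) N1.N1=(alive,v1) N1.N2=(alive,v0) | N2.N0=(dead,v1) N2.N1=(alive,v1) N2.N2=(alive,v0)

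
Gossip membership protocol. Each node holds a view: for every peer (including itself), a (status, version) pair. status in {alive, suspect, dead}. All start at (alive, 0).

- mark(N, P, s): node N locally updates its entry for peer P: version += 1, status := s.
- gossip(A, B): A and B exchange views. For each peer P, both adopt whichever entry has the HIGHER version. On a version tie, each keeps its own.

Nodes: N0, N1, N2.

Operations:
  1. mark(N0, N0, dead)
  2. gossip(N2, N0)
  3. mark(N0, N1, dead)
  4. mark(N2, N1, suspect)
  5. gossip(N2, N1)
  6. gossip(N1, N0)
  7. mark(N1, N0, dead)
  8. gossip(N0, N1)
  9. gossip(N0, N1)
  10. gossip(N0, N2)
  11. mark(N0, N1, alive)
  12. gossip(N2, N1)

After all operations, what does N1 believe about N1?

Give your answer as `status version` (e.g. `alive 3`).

Answer: suspect 1

Derivation:
Op 1: N0 marks N0=dead -> (dead,v1)
Op 2: gossip N2<->N0 -> N2.N0=(dead,v1) N2.N1=(alive,v0) N2.N2=(alive,v0) | N0.N0=(dead,v1) N0.N1=(alive,v0) N0.N2=(alive,v0)
Op 3: N0 marks N1=dead -> (dead,v1)
Op 4: N2 marks N1=suspect -> (suspect,v1)
Op 5: gossip N2<->N1 -> N2.N0=(dead,v1) N2.N1=(suspect,v1) N2.N2=(alive,v0) | N1.N0=(dead,v1) N1.N1=(suspect,v1) N1.N2=(alive,v0)
Op 6: gossip N1<->N0 -> N1.N0=(dead,v1) N1.N1=(suspect,v1) N1.N2=(alive,v0) | N0.N0=(dead,v1) N0.N1=(dead,v1) N0.N2=(alive,v0)
Op 7: N1 marks N0=dead -> (dead,v2)
Op 8: gossip N0<->N1 -> N0.N0=(dead,v2) N0.N1=(dead,v1) N0.N2=(alive,v0) | N1.N0=(dead,v2) N1.N1=(suspect,v1) N1.N2=(alive,v0)
Op 9: gossip N0<->N1 -> N0.N0=(dead,v2) N0.N1=(dead,v1) N0.N2=(alive,v0) | N1.N0=(dead,v2) N1.N1=(suspect,v1) N1.N2=(alive,v0)
Op 10: gossip N0<->N2 -> N0.N0=(dead,v2) N0.N1=(dead,v1) N0.N2=(alive,v0) | N2.N0=(dead,v2) N2.N1=(suspect,v1) N2.N2=(alive,v0)
Op 11: N0 marks N1=alive -> (alive,v2)
Op 12: gossip N2<->N1 -> N2.N0=(dead,v2) N2.N1=(suspect,v1) N2.N2=(alive,v0) | N1.N0=(dead,v2) N1.N1=(suspect,v1) N1.N2=(alive,v0)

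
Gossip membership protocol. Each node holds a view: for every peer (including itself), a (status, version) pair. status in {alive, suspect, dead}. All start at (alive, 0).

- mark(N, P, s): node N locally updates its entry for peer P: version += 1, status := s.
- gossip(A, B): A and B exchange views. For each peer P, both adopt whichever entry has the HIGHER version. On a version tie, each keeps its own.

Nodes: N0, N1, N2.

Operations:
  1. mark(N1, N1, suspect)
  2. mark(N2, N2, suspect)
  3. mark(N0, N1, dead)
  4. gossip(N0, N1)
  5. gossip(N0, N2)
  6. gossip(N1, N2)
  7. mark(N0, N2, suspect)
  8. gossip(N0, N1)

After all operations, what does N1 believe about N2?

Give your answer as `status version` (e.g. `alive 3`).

Answer: suspect 2

Derivation:
Op 1: N1 marks N1=suspect -> (suspect,v1)
Op 2: N2 marks N2=suspect -> (suspect,v1)
Op 3: N0 marks N1=dead -> (dead,v1)
Op 4: gossip N0<->N1 -> N0.N0=(alive,v0) N0.N1=(dead,v1) N0.N2=(alive,v0) | N1.N0=(alive,v0) N1.N1=(suspect,v1) N1.N2=(alive,v0)
Op 5: gossip N0<->N2 -> N0.N0=(alive,v0) N0.N1=(dead,v1) N0.N2=(suspect,v1) | N2.N0=(alive,v0) N2.N1=(dead,v1) N2.N2=(suspect,v1)
Op 6: gossip N1<->N2 -> N1.N0=(alive,v0) N1.N1=(suspect,v1) N1.N2=(suspect,v1) | N2.N0=(alive,v0) N2.N1=(dead,v1) N2.N2=(suspect,v1)
Op 7: N0 marks N2=suspect -> (suspect,v2)
Op 8: gossip N0<->N1 -> N0.N0=(alive,v0) N0.N1=(dead,v1) N0.N2=(suspect,v2) | N1.N0=(alive,v0) N1.N1=(suspect,v1) N1.N2=(suspect,v2)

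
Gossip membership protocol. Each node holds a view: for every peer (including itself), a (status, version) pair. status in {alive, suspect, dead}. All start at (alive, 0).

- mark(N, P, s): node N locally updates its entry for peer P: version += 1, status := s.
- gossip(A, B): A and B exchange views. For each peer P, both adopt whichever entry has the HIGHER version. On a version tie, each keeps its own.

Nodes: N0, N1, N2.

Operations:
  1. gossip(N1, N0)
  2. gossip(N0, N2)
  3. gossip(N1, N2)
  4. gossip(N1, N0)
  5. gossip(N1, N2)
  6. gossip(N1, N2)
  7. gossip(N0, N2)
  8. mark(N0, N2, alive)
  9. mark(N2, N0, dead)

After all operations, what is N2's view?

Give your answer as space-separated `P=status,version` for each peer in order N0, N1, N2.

Op 1: gossip N1<->N0 -> N1.N0=(alive,v0) N1.N1=(alive,v0) N1.N2=(alive,v0) | N0.N0=(alive,v0) N0.N1=(alive,v0) N0.N2=(alive,v0)
Op 2: gossip N0<->N2 -> N0.N0=(alive,v0) N0.N1=(alive,v0) N0.N2=(alive,v0) | N2.N0=(alive,v0) N2.N1=(alive,v0) N2.N2=(alive,v0)
Op 3: gossip N1<->N2 -> N1.N0=(alive,v0) N1.N1=(alive,v0) N1.N2=(alive,v0) | N2.N0=(alive,v0) N2.N1=(alive,v0) N2.N2=(alive,v0)
Op 4: gossip N1<->N0 -> N1.N0=(alive,v0) N1.N1=(alive,v0) N1.N2=(alive,v0) | N0.N0=(alive,v0) N0.N1=(alive,v0) N0.N2=(alive,v0)
Op 5: gossip N1<->N2 -> N1.N0=(alive,v0) N1.N1=(alive,v0) N1.N2=(alive,v0) | N2.N0=(alive,v0) N2.N1=(alive,v0) N2.N2=(alive,v0)
Op 6: gossip N1<->N2 -> N1.N0=(alive,v0) N1.N1=(alive,v0) N1.N2=(alive,v0) | N2.N0=(alive,v0) N2.N1=(alive,v0) N2.N2=(alive,v0)
Op 7: gossip N0<->N2 -> N0.N0=(alive,v0) N0.N1=(alive,v0) N0.N2=(alive,v0) | N2.N0=(alive,v0) N2.N1=(alive,v0) N2.N2=(alive,v0)
Op 8: N0 marks N2=alive -> (alive,v1)
Op 9: N2 marks N0=dead -> (dead,v1)

Answer: N0=dead,1 N1=alive,0 N2=alive,0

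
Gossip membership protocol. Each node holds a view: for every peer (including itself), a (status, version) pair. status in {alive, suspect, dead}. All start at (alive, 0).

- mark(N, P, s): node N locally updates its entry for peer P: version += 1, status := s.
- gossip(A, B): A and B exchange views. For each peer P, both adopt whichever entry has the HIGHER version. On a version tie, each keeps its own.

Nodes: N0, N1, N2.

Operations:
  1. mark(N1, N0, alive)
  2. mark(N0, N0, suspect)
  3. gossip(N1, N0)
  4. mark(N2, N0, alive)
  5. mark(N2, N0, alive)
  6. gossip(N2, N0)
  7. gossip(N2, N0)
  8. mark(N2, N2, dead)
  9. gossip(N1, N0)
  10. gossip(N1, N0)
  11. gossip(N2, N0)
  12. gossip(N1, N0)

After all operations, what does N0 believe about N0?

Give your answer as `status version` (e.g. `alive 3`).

Answer: alive 2

Derivation:
Op 1: N1 marks N0=alive -> (alive,v1)
Op 2: N0 marks N0=suspect -> (suspect,v1)
Op 3: gossip N1<->N0 -> N1.N0=(alive,v1) N1.N1=(alive,v0) N1.N2=(alive,v0) | N0.N0=(suspect,v1) N0.N1=(alive,v0) N0.N2=(alive,v0)
Op 4: N2 marks N0=alive -> (alive,v1)
Op 5: N2 marks N0=alive -> (alive,v2)
Op 6: gossip N2<->N0 -> N2.N0=(alive,v2) N2.N1=(alive,v0) N2.N2=(alive,v0) | N0.N0=(alive,v2) N0.N1=(alive,v0) N0.N2=(alive,v0)
Op 7: gossip N2<->N0 -> N2.N0=(alive,v2) N2.N1=(alive,v0) N2.N2=(alive,v0) | N0.N0=(alive,v2) N0.N1=(alive,v0) N0.N2=(alive,v0)
Op 8: N2 marks N2=dead -> (dead,v1)
Op 9: gossip N1<->N0 -> N1.N0=(alive,v2) N1.N1=(alive,v0) N1.N2=(alive,v0) | N0.N0=(alive,v2) N0.N1=(alive,v0) N0.N2=(alive,v0)
Op 10: gossip N1<->N0 -> N1.N0=(alive,v2) N1.N1=(alive,v0) N1.N2=(alive,v0) | N0.N0=(alive,v2) N0.N1=(alive,v0) N0.N2=(alive,v0)
Op 11: gossip N2<->N0 -> N2.N0=(alive,v2) N2.N1=(alive,v0) N2.N2=(dead,v1) | N0.N0=(alive,v2) N0.N1=(alive,v0) N0.N2=(dead,v1)
Op 12: gossip N1<->N0 -> N1.N0=(alive,v2) N1.N1=(alive,v0) N1.N2=(dead,v1) | N0.N0=(alive,v2) N0.N1=(alive,v0) N0.N2=(dead,v1)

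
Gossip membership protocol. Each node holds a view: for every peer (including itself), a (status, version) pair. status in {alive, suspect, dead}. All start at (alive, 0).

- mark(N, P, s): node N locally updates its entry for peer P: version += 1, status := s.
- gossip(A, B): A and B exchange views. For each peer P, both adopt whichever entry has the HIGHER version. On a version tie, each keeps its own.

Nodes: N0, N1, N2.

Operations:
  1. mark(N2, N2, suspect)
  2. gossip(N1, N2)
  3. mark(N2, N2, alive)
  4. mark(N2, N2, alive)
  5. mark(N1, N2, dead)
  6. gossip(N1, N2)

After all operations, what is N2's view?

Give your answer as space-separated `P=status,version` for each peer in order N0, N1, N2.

Answer: N0=alive,0 N1=alive,0 N2=alive,3

Derivation:
Op 1: N2 marks N2=suspect -> (suspect,v1)
Op 2: gossip N1<->N2 -> N1.N0=(alive,v0) N1.N1=(alive,v0) N1.N2=(suspect,v1) | N2.N0=(alive,v0) N2.N1=(alive,v0) N2.N2=(suspect,v1)
Op 3: N2 marks N2=alive -> (alive,v2)
Op 4: N2 marks N2=alive -> (alive,v3)
Op 5: N1 marks N2=dead -> (dead,v2)
Op 6: gossip N1<->N2 -> N1.N0=(alive,v0) N1.N1=(alive,v0) N1.N2=(alive,v3) | N2.N0=(alive,v0) N2.N1=(alive,v0) N2.N2=(alive,v3)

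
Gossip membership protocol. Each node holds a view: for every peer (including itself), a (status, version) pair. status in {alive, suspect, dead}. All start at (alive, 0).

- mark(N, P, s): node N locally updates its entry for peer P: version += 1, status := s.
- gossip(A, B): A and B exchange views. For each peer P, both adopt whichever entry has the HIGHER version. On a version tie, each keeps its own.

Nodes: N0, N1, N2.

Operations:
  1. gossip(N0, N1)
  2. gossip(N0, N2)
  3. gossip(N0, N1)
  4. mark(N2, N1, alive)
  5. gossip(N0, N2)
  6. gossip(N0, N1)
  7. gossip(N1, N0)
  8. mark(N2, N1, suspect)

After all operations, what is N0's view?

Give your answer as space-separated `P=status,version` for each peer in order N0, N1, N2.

Answer: N0=alive,0 N1=alive,1 N2=alive,0

Derivation:
Op 1: gossip N0<->N1 -> N0.N0=(alive,v0) N0.N1=(alive,v0) N0.N2=(alive,v0) | N1.N0=(alive,v0) N1.N1=(alive,v0) N1.N2=(alive,v0)
Op 2: gossip N0<->N2 -> N0.N0=(alive,v0) N0.N1=(alive,v0) N0.N2=(alive,v0) | N2.N0=(alive,v0) N2.N1=(alive,v0) N2.N2=(alive,v0)
Op 3: gossip N0<->N1 -> N0.N0=(alive,v0) N0.N1=(alive,v0) N0.N2=(alive,v0) | N1.N0=(alive,v0) N1.N1=(alive,v0) N1.N2=(alive,v0)
Op 4: N2 marks N1=alive -> (alive,v1)
Op 5: gossip N0<->N2 -> N0.N0=(alive,v0) N0.N1=(alive,v1) N0.N2=(alive,v0) | N2.N0=(alive,v0) N2.N1=(alive,v1) N2.N2=(alive,v0)
Op 6: gossip N0<->N1 -> N0.N0=(alive,v0) N0.N1=(alive,v1) N0.N2=(alive,v0) | N1.N0=(alive,v0) N1.N1=(alive,v1) N1.N2=(alive,v0)
Op 7: gossip N1<->N0 -> N1.N0=(alive,v0) N1.N1=(alive,v1) N1.N2=(alive,v0) | N0.N0=(alive,v0) N0.N1=(alive,v1) N0.N2=(alive,v0)
Op 8: N2 marks N1=suspect -> (suspect,v2)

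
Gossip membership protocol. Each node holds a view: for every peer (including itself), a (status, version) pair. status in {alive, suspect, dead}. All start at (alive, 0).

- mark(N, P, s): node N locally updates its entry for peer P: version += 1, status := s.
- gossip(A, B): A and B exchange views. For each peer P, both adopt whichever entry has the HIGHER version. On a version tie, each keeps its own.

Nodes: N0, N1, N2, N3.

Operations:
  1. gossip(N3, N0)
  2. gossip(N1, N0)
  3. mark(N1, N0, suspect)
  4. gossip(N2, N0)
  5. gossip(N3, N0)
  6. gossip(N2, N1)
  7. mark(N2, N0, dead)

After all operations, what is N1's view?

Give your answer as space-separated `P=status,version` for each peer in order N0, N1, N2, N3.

Answer: N0=suspect,1 N1=alive,0 N2=alive,0 N3=alive,0

Derivation:
Op 1: gossip N3<->N0 -> N3.N0=(alive,v0) N3.N1=(alive,v0) N3.N2=(alive,v0) N3.N3=(alive,v0) | N0.N0=(alive,v0) N0.N1=(alive,v0) N0.N2=(alive,v0) N0.N3=(alive,v0)
Op 2: gossip N1<->N0 -> N1.N0=(alive,v0) N1.N1=(alive,v0) N1.N2=(alive,v0) N1.N3=(alive,v0) | N0.N0=(alive,v0) N0.N1=(alive,v0) N0.N2=(alive,v0) N0.N3=(alive,v0)
Op 3: N1 marks N0=suspect -> (suspect,v1)
Op 4: gossip N2<->N0 -> N2.N0=(alive,v0) N2.N1=(alive,v0) N2.N2=(alive,v0) N2.N3=(alive,v0) | N0.N0=(alive,v0) N0.N1=(alive,v0) N0.N2=(alive,v0) N0.N3=(alive,v0)
Op 5: gossip N3<->N0 -> N3.N0=(alive,v0) N3.N1=(alive,v0) N3.N2=(alive,v0) N3.N3=(alive,v0) | N0.N0=(alive,v0) N0.N1=(alive,v0) N0.N2=(alive,v0) N0.N3=(alive,v0)
Op 6: gossip N2<->N1 -> N2.N0=(suspect,v1) N2.N1=(alive,v0) N2.N2=(alive,v0) N2.N3=(alive,v0) | N1.N0=(suspect,v1) N1.N1=(alive,v0) N1.N2=(alive,v0) N1.N3=(alive,v0)
Op 7: N2 marks N0=dead -> (dead,v2)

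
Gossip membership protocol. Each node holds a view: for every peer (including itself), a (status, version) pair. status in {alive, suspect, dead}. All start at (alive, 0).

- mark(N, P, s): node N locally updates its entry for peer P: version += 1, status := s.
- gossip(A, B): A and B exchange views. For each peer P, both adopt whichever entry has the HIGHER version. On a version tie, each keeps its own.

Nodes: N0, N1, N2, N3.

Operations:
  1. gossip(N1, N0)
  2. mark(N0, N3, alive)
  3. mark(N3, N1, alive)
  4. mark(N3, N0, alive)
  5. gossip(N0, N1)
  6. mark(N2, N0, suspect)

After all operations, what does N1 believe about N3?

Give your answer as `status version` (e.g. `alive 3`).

Answer: alive 1

Derivation:
Op 1: gossip N1<->N0 -> N1.N0=(alive,v0) N1.N1=(alive,v0) N1.N2=(alive,v0) N1.N3=(alive,v0) | N0.N0=(alive,v0) N0.N1=(alive,v0) N0.N2=(alive,v0) N0.N3=(alive,v0)
Op 2: N0 marks N3=alive -> (alive,v1)
Op 3: N3 marks N1=alive -> (alive,v1)
Op 4: N3 marks N0=alive -> (alive,v1)
Op 5: gossip N0<->N1 -> N0.N0=(alive,v0) N0.N1=(alive,v0) N0.N2=(alive,v0) N0.N3=(alive,v1) | N1.N0=(alive,v0) N1.N1=(alive,v0) N1.N2=(alive,v0) N1.N3=(alive,v1)
Op 6: N2 marks N0=suspect -> (suspect,v1)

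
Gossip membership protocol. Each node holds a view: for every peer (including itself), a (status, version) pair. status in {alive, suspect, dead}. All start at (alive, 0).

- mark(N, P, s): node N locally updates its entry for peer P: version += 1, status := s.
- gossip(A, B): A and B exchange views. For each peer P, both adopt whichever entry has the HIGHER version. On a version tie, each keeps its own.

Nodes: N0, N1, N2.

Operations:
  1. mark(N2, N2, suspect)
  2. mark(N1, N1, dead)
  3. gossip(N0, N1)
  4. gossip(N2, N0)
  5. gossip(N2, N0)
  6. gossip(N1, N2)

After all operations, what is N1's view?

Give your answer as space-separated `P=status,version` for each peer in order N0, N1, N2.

Op 1: N2 marks N2=suspect -> (suspect,v1)
Op 2: N1 marks N1=dead -> (dead,v1)
Op 3: gossip N0<->N1 -> N0.N0=(alive,v0) N0.N1=(dead,v1) N0.N2=(alive,v0) | N1.N0=(alive,v0) N1.N1=(dead,v1) N1.N2=(alive,v0)
Op 4: gossip N2<->N0 -> N2.N0=(alive,v0) N2.N1=(dead,v1) N2.N2=(suspect,v1) | N0.N0=(alive,v0) N0.N1=(dead,v1) N0.N2=(suspect,v1)
Op 5: gossip N2<->N0 -> N2.N0=(alive,v0) N2.N1=(dead,v1) N2.N2=(suspect,v1) | N0.N0=(alive,v0) N0.N1=(dead,v1) N0.N2=(suspect,v1)
Op 6: gossip N1<->N2 -> N1.N0=(alive,v0) N1.N1=(dead,v1) N1.N2=(suspect,v1) | N2.N0=(alive,v0) N2.N1=(dead,v1) N2.N2=(suspect,v1)

Answer: N0=alive,0 N1=dead,1 N2=suspect,1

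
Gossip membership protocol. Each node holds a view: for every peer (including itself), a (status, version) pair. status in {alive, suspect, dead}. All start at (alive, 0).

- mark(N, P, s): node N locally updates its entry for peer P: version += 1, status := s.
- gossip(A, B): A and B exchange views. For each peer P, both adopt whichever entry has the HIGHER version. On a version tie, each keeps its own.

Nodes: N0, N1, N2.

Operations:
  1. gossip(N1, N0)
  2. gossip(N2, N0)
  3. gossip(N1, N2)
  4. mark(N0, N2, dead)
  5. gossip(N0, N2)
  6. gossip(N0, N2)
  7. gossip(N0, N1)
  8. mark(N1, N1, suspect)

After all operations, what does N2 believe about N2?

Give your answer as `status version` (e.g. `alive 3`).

Answer: dead 1

Derivation:
Op 1: gossip N1<->N0 -> N1.N0=(alive,v0) N1.N1=(alive,v0) N1.N2=(alive,v0) | N0.N0=(alive,v0) N0.N1=(alive,v0) N0.N2=(alive,v0)
Op 2: gossip N2<->N0 -> N2.N0=(alive,v0) N2.N1=(alive,v0) N2.N2=(alive,v0) | N0.N0=(alive,v0) N0.N1=(alive,v0) N0.N2=(alive,v0)
Op 3: gossip N1<->N2 -> N1.N0=(alive,v0) N1.N1=(alive,v0) N1.N2=(alive,v0) | N2.N0=(alive,v0) N2.N1=(alive,v0) N2.N2=(alive,v0)
Op 4: N0 marks N2=dead -> (dead,v1)
Op 5: gossip N0<->N2 -> N0.N0=(alive,v0) N0.N1=(alive,v0) N0.N2=(dead,v1) | N2.N0=(alive,v0) N2.N1=(alive,v0) N2.N2=(dead,v1)
Op 6: gossip N0<->N2 -> N0.N0=(alive,v0) N0.N1=(alive,v0) N0.N2=(dead,v1) | N2.N0=(alive,v0) N2.N1=(alive,v0) N2.N2=(dead,v1)
Op 7: gossip N0<->N1 -> N0.N0=(alive,v0) N0.N1=(alive,v0) N0.N2=(dead,v1) | N1.N0=(alive,v0) N1.N1=(alive,v0) N1.N2=(dead,v1)
Op 8: N1 marks N1=suspect -> (suspect,v1)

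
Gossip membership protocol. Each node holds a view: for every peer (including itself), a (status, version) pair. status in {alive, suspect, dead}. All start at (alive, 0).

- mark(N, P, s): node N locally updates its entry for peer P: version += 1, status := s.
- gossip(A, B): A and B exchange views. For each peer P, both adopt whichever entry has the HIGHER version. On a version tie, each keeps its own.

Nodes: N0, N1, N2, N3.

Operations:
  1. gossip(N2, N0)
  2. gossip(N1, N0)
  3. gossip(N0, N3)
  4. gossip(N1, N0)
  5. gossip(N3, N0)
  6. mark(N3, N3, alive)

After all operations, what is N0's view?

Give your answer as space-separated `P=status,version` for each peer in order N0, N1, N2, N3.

Answer: N0=alive,0 N1=alive,0 N2=alive,0 N3=alive,0

Derivation:
Op 1: gossip N2<->N0 -> N2.N0=(alive,v0) N2.N1=(alive,v0) N2.N2=(alive,v0) N2.N3=(alive,v0) | N0.N0=(alive,v0) N0.N1=(alive,v0) N0.N2=(alive,v0) N0.N3=(alive,v0)
Op 2: gossip N1<->N0 -> N1.N0=(alive,v0) N1.N1=(alive,v0) N1.N2=(alive,v0) N1.N3=(alive,v0) | N0.N0=(alive,v0) N0.N1=(alive,v0) N0.N2=(alive,v0) N0.N3=(alive,v0)
Op 3: gossip N0<->N3 -> N0.N0=(alive,v0) N0.N1=(alive,v0) N0.N2=(alive,v0) N0.N3=(alive,v0) | N3.N0=(alive,v0) N3.N1=(alive,v0) N3.N2=(alive,v0) N3.N3=(alive,v0)
Op 4: gossip N1<->N0 -> N1.N0=(alive,v0) N1.N1=(alive,v0) N1.N2=(alive,v0) N1.N3=(alive,v0) | N0.N0=(alive,v0) N0.N1=(alive,v0) N0.N2=(alive,v0) N0.N3=(alive,v0)
Op 5: gossip N3<->N0 -> N3.N0=(alive,v0) N3.N1=(alive,v0) N3.N2=(alive,v0) N3.N3=(alive,v0) | N0.N0=(alive,v0) N0.N1=(alive,v0) N0.N2=(alive,v0) N0.N3=(alive,v0)
Op 6: N3 marks N3=alive -> (alive,v1)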